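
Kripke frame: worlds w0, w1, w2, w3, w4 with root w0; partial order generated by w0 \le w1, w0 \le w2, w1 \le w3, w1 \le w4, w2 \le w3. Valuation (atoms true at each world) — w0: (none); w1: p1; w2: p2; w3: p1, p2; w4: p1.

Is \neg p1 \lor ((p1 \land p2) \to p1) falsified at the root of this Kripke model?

No

w0 \Vdash \neg p1 \lor ((p1 \land p2) \to p1) via the disjunct (p1 \land p2) \to p1.
So the root w0 forces \neg p1 \lor ((p1 \land p2) \to p1); the model is not a countermodel.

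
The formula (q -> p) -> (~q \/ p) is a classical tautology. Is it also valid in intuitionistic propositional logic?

This is the material-implication-as-disjunction principle, which is not intuitionistically valid.
A Kripke countermodel: worlds s0, s1; order generated by s0 <= s1; atoms true at each world — s0:{}; s1:{p,q}.
s0 ||-/- (q -> p) -> (~q \/ p): already at s0 itself, s0 ||- q -> p but s0 ||-/- ~q \/ p.
s0 ||-/- ~q \/ p: neither disjunct is forced at s0.
s0 ||-/- ~q since s1 is accessible from s0 and s1 ||- q.
So the root s0 does not force the formula.

No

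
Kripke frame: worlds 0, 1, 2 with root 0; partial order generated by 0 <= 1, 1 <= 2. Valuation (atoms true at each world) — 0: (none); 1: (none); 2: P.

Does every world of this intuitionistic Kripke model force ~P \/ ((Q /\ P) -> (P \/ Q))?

Yes

0 ||- ~P \/ ((Q /\ P) -> (P \/ Q)) via the disjunct (Q /\ P) -> (P \/ Q).
Since the root 0 forces ~P \/ ((Q /\ P) -> (P \/ Q)) and forcing is persistent (monotone upward), every world forces it.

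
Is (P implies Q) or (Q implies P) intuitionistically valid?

No

This is the Gödel–Dummett linearity axiom, which is not intuitionistically valid.
A Kripke countermodel: worlds s0, s1, s2; order generated by s0 <= s1, s0 <= s2; atoms true at each world — s0:{}; s1:{P}; s2:{Q}.
s0 does not force (P implies Q) or (Q implies P): neither disjunct is forced at s0.
s0 does not force P implies Q: at the accessible world s1, s1 forces P but s1 does not force Q.
s1 lacks atom Q, so s1 does not force Q.
So the root s0 does not force the formula.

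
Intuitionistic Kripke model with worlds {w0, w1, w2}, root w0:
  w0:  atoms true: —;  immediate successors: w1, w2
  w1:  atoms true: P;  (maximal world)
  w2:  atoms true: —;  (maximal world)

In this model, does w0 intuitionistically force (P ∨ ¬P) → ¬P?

No

w0 ⊮ (P ∨ ¬P) → ¬P: at the accessible world w1, w1 ⊩ P ∨ ¬P but w1 ⊮ ¬P.
w1 ⊮ ¬P since w1 is accessible from w1 and w1 ⊩ P.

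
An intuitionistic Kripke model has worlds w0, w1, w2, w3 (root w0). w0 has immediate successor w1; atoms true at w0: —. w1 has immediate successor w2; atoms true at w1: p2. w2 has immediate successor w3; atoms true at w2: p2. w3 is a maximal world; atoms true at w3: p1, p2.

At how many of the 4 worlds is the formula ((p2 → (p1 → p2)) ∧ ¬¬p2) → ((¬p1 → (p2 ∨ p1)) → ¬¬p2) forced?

w0: forces it.
w1: forces it.
w2: forces it.
w3: forces it.
Worlds forcing the formula: {w0, w1, w2, w3}.

4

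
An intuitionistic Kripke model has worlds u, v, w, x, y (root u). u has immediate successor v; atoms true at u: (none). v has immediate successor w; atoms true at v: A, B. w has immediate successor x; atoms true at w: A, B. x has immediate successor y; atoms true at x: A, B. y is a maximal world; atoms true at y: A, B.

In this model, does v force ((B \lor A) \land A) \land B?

v \Vdash ((B \lor A) \land A) \land B since v forces both conjuncts.

Yes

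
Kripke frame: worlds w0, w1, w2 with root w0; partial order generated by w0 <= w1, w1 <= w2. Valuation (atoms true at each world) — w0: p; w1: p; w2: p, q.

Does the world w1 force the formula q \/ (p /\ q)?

w1 ||-/- q \/ (p /\ q): neither disjunct is forced at w1.
w1 lacks atom q, so w1 ||-/- q.

No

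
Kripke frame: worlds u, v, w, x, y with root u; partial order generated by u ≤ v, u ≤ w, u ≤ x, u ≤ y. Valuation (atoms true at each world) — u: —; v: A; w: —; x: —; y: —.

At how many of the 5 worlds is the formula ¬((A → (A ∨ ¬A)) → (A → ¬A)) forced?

1

u: does not force it — u ⊮ ¬((A → (A ∨ ¬A)) → (A → ¬A)) since w is accessible from u and w ⊩ (A → (A ∨ ¬A)) → (A → ¬A).
v: forces it.
w: does not force it.
x: does not force it.
y: does not force it.
Worlds forcing the formula: {v}.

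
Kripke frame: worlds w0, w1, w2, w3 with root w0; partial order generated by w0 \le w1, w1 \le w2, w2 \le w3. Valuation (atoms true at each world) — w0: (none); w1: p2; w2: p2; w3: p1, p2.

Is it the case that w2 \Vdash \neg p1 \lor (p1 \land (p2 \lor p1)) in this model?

w2 \nVdash \neg p1 \lor (p1 \land (p2 \lor p1)): neither disjunct is forced at w2.
w2 \nVdash \neg p1 since w3 is accessible from w2 and w3 \Vdash p1.

No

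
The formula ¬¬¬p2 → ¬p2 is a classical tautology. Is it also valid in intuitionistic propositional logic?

This is triple-negation reduction, which is intuitionistically derivable.
Assume ¬¬¬p2 and suppose p2. Then ¬¬p2 (double-negation introduction), contradicting ¬¬¬p2. So ¬p2.

Yes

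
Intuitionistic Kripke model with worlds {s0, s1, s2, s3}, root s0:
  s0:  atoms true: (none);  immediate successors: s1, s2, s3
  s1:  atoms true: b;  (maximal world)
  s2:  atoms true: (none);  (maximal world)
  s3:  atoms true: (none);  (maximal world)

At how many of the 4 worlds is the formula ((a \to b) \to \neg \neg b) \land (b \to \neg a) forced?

1

s0: does not force it — s0 \nVdash ((a \to b) \to \neg \neg b) \land (b \to \neg a) since s0 fails (a \to b) \to \neg \neg b.
s1: forces it.
s2: does not force it — s2 \nVdash ((a \to b) \to \neg \neg b) \land (b \to \neg a) since s2 fails (a \to b) \to \neg \neg b.
s3: does not force it — s3 \nVdash ((a \to b) \to \neg \neg b) \land (b \to \neg a) since s3 fails (a \to b) \to \neg \neg b.
Worlds forcing the formula: {s1}.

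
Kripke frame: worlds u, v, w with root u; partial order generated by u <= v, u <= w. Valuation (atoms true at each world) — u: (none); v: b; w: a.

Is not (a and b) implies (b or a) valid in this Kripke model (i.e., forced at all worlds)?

Not every world: u does not force not (a and b) implies (b or a).
u does not force not (a and b) implies (b or a): already at u itself, u forces not (a and b) but u does not force b or a.
u does not force b or a: neither disjunct is forced at u.

No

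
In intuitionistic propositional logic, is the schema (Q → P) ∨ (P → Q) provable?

No

This is the Gödel–Dummett linearity axiom, which is not intuitionistically valid.
A Kripke countermodel: worlds w0, w1, w2; order generated by w0 ≤ w1, w0 ≤ w2; atoms true at each world — w0:{}; w1:{Q}; w2:{P}.
w0 ⊮ (Q → P) ∨ (P → Q): neither disjunct is forced at w0.
w0 ⊮ Q → P: at the accessible world w1, w1 ⊩ Q but w1 ⊮ P.
w1 lacks atom P, so w1 ⊮ P.
So the root w0 does not force the formula.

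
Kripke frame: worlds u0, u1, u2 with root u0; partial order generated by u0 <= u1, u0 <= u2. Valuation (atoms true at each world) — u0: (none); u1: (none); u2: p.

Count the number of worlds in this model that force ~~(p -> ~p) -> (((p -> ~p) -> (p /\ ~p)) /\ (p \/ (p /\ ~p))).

u0: does not force it — u0 ||-/- ~~(p -> ~p) -> (((p -> ~p) -> (p /\ ~p)) /\ (p \/ (p /\ ~p))): at the accessible world u1, u1 ||- ~~(p -> ~p) but u1 ||-/- ((p -> ~p) -> (p /\ ~p)) /\ (p \/ (p /\ ~p)).
u1: does not force it.
u2: forces it.
Worlds forcing the formula: {u2}.

1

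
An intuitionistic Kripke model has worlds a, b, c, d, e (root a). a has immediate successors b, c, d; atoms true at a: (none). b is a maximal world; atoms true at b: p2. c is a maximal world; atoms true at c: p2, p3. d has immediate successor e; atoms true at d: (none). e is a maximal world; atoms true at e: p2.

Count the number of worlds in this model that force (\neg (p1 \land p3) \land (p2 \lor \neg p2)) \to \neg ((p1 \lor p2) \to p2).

0

a: does not force it — a \nVdash (\neg (p1 \land p3) \land (p2 \lor \neg p2)) \to \neg ((p1 \lor p2) \to p2): at the accessible world b, b \Vdash \neg (p1 \land p3) \land (p2 \lor \neg p2) but b \nVdash \neg ((p1 \lor p2) \to p2).
b: does not force it.
c: does not force it.
d: does not force it.
e: does not force it.
Worlds forcing the formula: { }.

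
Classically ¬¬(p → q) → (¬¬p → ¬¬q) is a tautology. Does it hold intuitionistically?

This is the distribution of double negation over implication, which is intuitionistically derivable.
Assume ¬¬(p → q) and ¬¬p; suppose ¬q. Then p → q would give ¬p (by contraposition), contradicting ¬¬p; so ¬(p → q), contradicting ¬¬(p → q). Hence ¬¬q.

Yes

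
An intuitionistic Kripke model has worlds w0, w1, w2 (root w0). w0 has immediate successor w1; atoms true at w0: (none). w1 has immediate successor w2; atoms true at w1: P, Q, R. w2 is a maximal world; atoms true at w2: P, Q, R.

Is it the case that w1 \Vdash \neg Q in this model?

No

w1 \nVdash \neg Q since w1 is accessible from w1 and w1 \Vdash Q.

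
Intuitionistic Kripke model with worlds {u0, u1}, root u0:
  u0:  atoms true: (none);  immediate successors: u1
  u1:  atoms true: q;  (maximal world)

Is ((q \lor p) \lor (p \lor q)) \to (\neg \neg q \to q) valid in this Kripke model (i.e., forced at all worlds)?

u0 \Vdash ((q \lor p) \lor (p \lor q)) \to (\neg \neg q \to q): every world accessible from u0 that forces (q \lor p) \lor (p \lor q) (namely u1) also forces \neg \neg q \to q.
Since the root u0 forces ((q \lor p) \lor (p \lor q)) \to (\neg \neg q \to q) and forcing is persistent (monotone upward), every world forces it.

Yes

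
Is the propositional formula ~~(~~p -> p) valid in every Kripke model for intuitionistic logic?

This is the double negation of double-negation elimination, which is intuitionistically derivable.
By Glivenko's theorem the double negation of any classical propositional tautology is intuitionistically provable; ~~p -> p is classically a tautology.

Yes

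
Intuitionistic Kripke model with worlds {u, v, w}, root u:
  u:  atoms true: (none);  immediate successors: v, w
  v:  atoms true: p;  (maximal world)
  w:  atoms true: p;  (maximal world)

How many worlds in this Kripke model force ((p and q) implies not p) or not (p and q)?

3

u: forces it.
v: forces it.
w: forces it.
Worlds forcing the formula: {u, v, w}.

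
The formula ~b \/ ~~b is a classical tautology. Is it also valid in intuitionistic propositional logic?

No

This is the weak law of excluded middle, which is not intuitionistically valid.
A Kripke countermodel: worlds 0, 1, 2; order generated by 0 <= 1, 0 <= 2; atoms true at each world — 0:{}; 1:{b}; 2:{}.
0 ||-/- ~b \/ ~~b: neither disjunct is forced at 0.
0 ||-/- ~b since 1 is accessible from 0 and 1 ||- b.
So the root 0 does not force the formula.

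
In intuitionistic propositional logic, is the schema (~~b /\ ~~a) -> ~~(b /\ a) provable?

Yes

This is the distribution of double negation over conjunction, which is intuitionistically derivable.
Assume ~~b, ~~a, and ~(b /\ a). From b we'd get ~a (since b /\ a is refuted), contradicting ~~a; so ~b, contradicting ~~b.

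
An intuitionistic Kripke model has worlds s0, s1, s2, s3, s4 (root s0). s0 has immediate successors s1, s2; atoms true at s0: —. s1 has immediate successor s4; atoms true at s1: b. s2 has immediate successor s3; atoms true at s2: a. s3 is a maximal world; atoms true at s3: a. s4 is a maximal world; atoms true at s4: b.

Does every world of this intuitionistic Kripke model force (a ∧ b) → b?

Yes

s0 ⊩ (a ∧ b) → b vacuously: no world accessible from s0 forces the antecedent a ∧ b.
Since the root s0 forces (a ∧ b) → b and forcing is persistent (monotone upward), every world forces it.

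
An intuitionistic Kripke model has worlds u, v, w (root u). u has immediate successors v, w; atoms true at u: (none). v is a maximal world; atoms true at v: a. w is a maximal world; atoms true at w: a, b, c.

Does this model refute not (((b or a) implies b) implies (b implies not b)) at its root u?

u does not force not (((b or a) implies b) implies (b implies not b)) since v is accessible from u and v forces ((b or a) implies b) implies (b implies not b).
v forces ((b or a) implies b) implies (b implies not b) vacuously: no world accessible from v forces the antecedent (b or a) implies b.
So the root u does not force not (((b or a) implies b) implies (b implies not b)); the model is a countermodel.

Yes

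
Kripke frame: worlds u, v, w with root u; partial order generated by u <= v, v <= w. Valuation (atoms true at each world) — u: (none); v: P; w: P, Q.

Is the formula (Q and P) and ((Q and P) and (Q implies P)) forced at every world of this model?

No

Not every world: u does not force (Q and P) and ((Q and P) and (Q implies P)).
u does not force (Q and P) and ((Q and P) and (Q implies P)) since u fails Q and P.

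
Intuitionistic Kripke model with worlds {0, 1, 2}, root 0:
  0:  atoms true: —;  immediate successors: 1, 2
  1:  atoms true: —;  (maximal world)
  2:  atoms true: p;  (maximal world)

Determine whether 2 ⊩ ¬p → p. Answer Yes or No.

2 ⊩ ¬p → p vacuously: no world accessible from 2 forces the antecedent ¬p.

Yes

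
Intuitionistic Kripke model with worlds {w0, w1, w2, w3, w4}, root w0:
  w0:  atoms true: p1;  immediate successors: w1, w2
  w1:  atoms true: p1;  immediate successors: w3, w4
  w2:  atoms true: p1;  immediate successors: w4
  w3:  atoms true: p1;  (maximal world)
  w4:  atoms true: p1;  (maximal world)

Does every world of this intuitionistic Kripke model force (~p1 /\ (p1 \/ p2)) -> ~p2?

Yes

w0 ||- (~p1 /\ (p1 \/ p2)) -> ~p2 vacuously: no world accessible from w0 forces the antecedent ~p1 /\ (p1 \/ p2).
Since the root w0 forces (~p1 /\ (p1 \/ p2)) -> ~p2 and forcing is persistent (monotone upward), every world forces it.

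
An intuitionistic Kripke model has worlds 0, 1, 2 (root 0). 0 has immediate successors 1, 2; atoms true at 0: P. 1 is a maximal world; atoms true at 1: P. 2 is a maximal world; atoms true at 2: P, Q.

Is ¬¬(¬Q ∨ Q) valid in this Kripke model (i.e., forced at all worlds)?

Yes

0 ⊩ ¬¬(¬Q ∨ Q): no world accessible from 0 forces ¬(¬Q ∨ Q).
Since the root 0 forces ¬¬(¬Q ∨ Q) and forcing is persistent (monotone upward), every world forces it.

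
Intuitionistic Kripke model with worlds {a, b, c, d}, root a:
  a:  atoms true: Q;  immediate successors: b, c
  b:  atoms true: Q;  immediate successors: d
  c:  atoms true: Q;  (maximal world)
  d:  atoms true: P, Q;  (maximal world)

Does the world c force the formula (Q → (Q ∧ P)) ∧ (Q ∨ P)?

No

c ⊮ (Q → (Q ∧ P)) ∧ (Q ∨ P) since c fails Q → (Q ∧ P).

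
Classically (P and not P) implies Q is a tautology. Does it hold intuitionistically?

Yes

This is an instance of ex falso quodlibet, which is intuitionistically derivable.
No world can force both P and not P, so the antecedent P and not P is never forced and the implication holds vacuously at every world.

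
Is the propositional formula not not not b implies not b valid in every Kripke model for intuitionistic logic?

This is triple-negation reduction, which is intuitionistically derivable.
Assume not not not b and suppose b. Then not not b (double-negation introduction), contradicting not not not b. So not b.

Yes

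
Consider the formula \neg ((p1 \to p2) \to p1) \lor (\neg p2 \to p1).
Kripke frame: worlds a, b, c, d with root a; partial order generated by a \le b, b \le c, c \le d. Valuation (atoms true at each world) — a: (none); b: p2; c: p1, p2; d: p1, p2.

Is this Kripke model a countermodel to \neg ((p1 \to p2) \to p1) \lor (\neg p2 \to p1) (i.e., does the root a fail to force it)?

No

a \Vdash \neg ((p1 \to p2) \to p1) \lor (\neg p2 \to p1) via the disjunct \neg p2 \to p1.
So the root a forces \neg ((p1 \to p2) \to p1) \lor (\neg p2 \to p1); the model is not a countermodel.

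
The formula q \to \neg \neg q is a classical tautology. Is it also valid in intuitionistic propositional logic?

Yes

This is double-negation introduction, which is intuitionistically derivable.
If a world forces q then every accessible world forces q (persistence), so none forces \neg q; hence \neg \neg q.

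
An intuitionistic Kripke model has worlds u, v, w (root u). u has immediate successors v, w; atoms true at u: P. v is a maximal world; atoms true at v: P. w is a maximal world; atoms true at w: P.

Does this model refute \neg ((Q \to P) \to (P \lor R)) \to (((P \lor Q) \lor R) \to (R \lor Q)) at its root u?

No

u \Vdash \neg ((Q \to P) \to (P \lor R)) \to (((P \lor Q) \lor R) \to (R \lor Q)) vacuously: no world accessible from u forces the antecedent \neg ((Q \to P) \to (P \lor R)).
So the root u forces \neg ((Q \to P) \to (P \lor R)) \to (((P \lor Q) \lor R) \to (R \lor Q)); the model is not a countermodel.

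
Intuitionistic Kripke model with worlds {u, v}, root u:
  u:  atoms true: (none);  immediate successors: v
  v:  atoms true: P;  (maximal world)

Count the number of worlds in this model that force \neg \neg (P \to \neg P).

u: does not force it — u \nVdash \neg \neg (P \to \neg P) since u is accessible from u and u \Vdash \neg (P \to \neg P).
v: does not force it.
Worlds forcing the formula: { }.

0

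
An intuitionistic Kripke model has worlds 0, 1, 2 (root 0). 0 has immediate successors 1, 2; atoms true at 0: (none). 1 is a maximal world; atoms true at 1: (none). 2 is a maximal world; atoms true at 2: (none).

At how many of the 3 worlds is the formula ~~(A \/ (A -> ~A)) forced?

3

0: forces it.
1: forces it.
2: forces it.
Worlds forcing the formula: {0, 1, 2}.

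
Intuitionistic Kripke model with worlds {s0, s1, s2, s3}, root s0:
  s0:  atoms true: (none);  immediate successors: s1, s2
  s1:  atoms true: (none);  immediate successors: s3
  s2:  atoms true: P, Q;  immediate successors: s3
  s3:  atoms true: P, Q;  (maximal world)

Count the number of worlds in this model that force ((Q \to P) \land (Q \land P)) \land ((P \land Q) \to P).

2

s0: does not force it — s0 \nVdash ((Q \to P) \land (Q \land P)) \land ((P \land Q) \to P) since s0 fails (Q \to P) \land (Q \land P).
s1: does not force it — s1 \nVdash ((Q \to P) \land (Q \land P)) \land ((P \land Q) \to P) since s1 fails (Q \to P) \land (Q \land P).
s2: forces it.
s3: forces it.
Worlds forcing the formula: {s2, s3}.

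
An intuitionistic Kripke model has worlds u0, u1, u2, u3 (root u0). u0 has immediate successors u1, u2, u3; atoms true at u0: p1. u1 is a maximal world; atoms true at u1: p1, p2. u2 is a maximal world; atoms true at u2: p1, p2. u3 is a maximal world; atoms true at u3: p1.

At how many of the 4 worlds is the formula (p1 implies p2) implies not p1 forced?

1

u0: does not force it — u0 does not force (p1 implies p2) implies not p1: at the accessible world u1, u1 forces p1 implies p2 but u1 does not force not p1.
u1: does not force it — u1 does not force (p1 implies p2) implies not p1: already at u1 itself, u1 forces p1 implies p2 but u1 does not force not p1.
u2: does not force it.
u3: forces it.
Worlds forcing the formula: {u3}.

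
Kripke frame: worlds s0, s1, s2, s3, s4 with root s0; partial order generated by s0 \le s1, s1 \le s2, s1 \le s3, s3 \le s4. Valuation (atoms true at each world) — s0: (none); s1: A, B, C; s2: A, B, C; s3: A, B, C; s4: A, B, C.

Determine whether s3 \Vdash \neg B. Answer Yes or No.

s3 \nVdash \neg B since s3 is accessible from s3 and s3 \Vdash B.

No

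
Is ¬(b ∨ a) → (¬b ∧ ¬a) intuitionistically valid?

This is a constructively valid De Morgan direction (negated disjunction to conjunction of negations), which is intuitionistically derivable.
From ¬(b ∨ a): if b held then b ∨ a would, contradiction — so ¬b; similarly ¬a.

Yes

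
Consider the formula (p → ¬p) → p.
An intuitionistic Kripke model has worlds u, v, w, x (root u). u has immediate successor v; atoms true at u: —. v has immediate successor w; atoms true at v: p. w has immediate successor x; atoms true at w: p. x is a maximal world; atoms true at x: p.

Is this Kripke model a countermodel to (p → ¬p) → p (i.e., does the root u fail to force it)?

No

u ⊩ (p → ¬p) → p vacuously: no world accessible from u forces the antecedent p → ¬p.
So the root u forces (p → ¬p) → p; the model is not a countermodel.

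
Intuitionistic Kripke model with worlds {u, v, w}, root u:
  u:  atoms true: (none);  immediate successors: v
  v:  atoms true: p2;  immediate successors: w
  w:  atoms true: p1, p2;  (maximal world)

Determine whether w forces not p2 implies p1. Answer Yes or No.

w forces not p2 implies p1 vacuously: no world accessible from w forces the antecedent not p2.

Yes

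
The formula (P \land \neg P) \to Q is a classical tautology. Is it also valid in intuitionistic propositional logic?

This is an instance of ex falso quodlibet, which is intuitionistically derivable.
No world can force both P and \neg P, so the antecedent P \land \neg P is never forced and the implication holds vacuously at every world.

Yes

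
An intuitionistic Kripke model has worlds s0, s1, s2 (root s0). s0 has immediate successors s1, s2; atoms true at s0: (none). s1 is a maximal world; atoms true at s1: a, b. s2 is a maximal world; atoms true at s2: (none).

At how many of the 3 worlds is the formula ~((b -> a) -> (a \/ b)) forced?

1

s0: does not force it — s0 ||-/- ~((b -> a) -> (a \/ b)) since s1 is accessible from s0 and s1 ||- (b -> a) -> (a \/ b).
s1: does not force it — s1 ||-/- ~((b -> a) -> (a \/ b)) since s1 is accessible from s1 and s1 ||- (b -> a) -> (a \/ b).
s2: forces it.
Worlds forcing the formula: {s2}.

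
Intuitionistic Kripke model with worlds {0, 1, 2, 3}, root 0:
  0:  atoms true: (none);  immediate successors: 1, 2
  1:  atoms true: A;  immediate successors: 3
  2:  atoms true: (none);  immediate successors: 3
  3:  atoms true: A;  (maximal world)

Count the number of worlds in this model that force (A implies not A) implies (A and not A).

0: forces it.
1: forces it.
2: forces it.
3: forces it.
Worlds forcing the formula: {0, 1, 2, 3}.

4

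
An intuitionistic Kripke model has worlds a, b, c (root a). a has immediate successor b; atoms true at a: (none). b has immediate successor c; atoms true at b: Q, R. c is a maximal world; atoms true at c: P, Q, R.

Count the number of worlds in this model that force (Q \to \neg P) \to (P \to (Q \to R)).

3

a: forces it.
b: forces it.
c: forces it.
Worlds forcing the formula: {a, b, c}.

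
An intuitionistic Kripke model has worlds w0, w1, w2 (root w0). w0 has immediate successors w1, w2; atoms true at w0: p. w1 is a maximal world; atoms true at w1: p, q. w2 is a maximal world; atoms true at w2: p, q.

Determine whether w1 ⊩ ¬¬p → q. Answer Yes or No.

Yes

w1 ⊩ ¬¬p → q: every world accessible from w1 that forces ¬¬p (namely w1) also forces q.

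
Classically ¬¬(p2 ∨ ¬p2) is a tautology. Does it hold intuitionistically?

This is the double negation of excluded middle, which is intuitionistically derivable.
Assuming ¬(p2 ∨ ¬p2): from p2 we'd get p2 ∨ ¬p2, so ¬p2; but then p2 ∨ ¬p2 again — contradiction. Hence ¬¬(p2 ∨ ¬p2).

Yes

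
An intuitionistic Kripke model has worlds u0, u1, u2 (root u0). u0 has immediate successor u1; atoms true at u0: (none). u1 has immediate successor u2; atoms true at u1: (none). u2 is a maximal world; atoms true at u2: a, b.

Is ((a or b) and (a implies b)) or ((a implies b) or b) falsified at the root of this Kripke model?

No

u0 forces ((a or b) and (a implies b)) or ((a implies b) or b) via the disjunct (a implies b) or b.
So the root u0 forces ((a or b) and (a implies b)) or ((a implies b) or b); the model is not a countermodel.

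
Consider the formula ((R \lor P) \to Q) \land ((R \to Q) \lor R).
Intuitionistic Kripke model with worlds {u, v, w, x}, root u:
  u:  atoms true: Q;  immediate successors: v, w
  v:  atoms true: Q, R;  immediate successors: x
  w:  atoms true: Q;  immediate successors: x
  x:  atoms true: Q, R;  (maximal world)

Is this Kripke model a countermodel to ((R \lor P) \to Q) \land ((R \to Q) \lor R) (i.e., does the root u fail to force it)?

No

u \Vdash ((R \lor P) \to Q) \land ((R \to Q) \lor R) since u forces both conjuncts.
So the root u forces ((R \lor P) \to Q) \land ((R \to Q) \lor R); the model is not a countermodel.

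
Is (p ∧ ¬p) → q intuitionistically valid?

Yes

This is an instance of ex falso quodlibet, which is intuitionistically derivable.
No world can force both p and ¬p, so the antecedent p ∧ ¬p is never forced and the implication holds vacuously at every world.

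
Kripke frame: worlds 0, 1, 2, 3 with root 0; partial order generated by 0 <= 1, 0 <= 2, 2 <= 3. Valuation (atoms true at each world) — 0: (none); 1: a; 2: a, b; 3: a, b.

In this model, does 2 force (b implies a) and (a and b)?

Yes

2 forces (b implies a) and (a and b) since 2 forces both conjuncts.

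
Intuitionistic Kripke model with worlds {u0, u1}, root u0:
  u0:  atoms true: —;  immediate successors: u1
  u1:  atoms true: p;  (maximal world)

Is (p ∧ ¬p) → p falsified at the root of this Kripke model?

u0 ⊩ (p ∧ ¬p) → p vacuously: no world accessible from u0 forces the antecedent p ∧ ¬p.
So the root u0 forces (p ∧ ¬p) → p; the model is not a countermodel.

No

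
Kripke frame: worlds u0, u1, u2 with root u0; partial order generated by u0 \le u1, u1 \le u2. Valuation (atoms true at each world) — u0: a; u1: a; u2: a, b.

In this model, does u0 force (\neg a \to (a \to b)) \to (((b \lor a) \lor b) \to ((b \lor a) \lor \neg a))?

Yes

u0 \Vdash (\neg a \to (a \to b)) \to (((b \lor a) \lor b) \to ((b \lor a) \lor \neg a)): every world accessible from u0 that forces \neg a \to (a \to b) (namely u0, u1, u2) also forces ((b \lor a) \lor b) \to ((b \lor a) \lor \neg a).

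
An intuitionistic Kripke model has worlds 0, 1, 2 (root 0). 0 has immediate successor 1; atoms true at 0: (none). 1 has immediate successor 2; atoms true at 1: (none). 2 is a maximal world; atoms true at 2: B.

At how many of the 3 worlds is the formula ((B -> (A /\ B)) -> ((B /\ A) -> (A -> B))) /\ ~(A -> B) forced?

0

0: does not force it — 0 ||-/- ((B -> (A /\ B)) -> ((B /\ A) -> (A -> B))) /\ ~(A -> B) since 0 fails ~(A -> B).
1: does not force it — 1 ||-/- ((B -> (A /\ B)) -> ((B /\ A) -> (A -> B))) /\ ~(A -> B) since 1 fails ~(A -> B).
2: does not force it — 2 ||-/- ((B -> (A /\ B)) -> ((B /\ A) -> (A -> B))) /\ ~(A -> B) since 2 fails ~(A -> B).
Worlds forcing the formula: { }.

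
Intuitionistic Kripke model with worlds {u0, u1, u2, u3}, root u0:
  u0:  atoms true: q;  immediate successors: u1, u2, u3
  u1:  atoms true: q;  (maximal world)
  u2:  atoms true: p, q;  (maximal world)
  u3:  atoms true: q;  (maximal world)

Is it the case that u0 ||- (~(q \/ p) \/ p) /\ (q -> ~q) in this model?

No

u0 ||-/- (~(q \/ p) \/ p) /\ (q -> ~q) since u0 fails ~(q \/ p) \/ p.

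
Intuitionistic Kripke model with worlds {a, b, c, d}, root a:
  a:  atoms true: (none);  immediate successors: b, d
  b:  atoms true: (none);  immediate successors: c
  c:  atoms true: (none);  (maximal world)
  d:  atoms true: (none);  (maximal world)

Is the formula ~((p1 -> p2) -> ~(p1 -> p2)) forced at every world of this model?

a ||- ~((p1 -> p2) -> ~(p1 -> p2)): no world accessible from a forces (p1 -> p2) -> ~(p1 -> p2).
Since the root a forces ~((p1 -> p2) -> ~(p1 -> p2)) and forcing is persistent (monotone upward), every world forces it.

Yes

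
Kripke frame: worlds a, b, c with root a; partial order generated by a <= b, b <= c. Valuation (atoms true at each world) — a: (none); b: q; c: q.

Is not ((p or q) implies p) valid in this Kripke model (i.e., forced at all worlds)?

Yes

a forces not ((p or q) implies p): no world accessible from a forces (p or q) implies p.
Since the root a forces not ((p or q) implies p) and forcing is persistent (monotone upward), every world forces it.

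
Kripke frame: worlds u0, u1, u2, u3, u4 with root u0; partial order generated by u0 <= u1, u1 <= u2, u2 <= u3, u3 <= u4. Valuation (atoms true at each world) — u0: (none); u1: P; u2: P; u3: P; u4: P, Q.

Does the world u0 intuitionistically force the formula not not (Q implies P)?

u0 forces not not (Q implies P): no world accessible from u0 forces not (Q implies P).

Yes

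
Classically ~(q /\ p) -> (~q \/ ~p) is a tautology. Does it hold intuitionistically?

No

This is the constructively invalid direction of De Morgan's law for conjunction, which is not intuitionistically valid.
A Kripke countermodel: worlds a, b, c; order generated by a <= b, a <= c; atoms true at each world — a:{}; b:{q}; c:{p}.
a ||-/- ~(q /\ p) -> (~q \/ ~p): already at a itself, a ||- ~(q /\ p) but a ||-/- ~q \/ ~p.
a ||-/- ~q \/ ~p: neither disjunct is forced at a.
a ||-/- ~q since b is accessible from a and b ||- q.
So the root a does not force the formula.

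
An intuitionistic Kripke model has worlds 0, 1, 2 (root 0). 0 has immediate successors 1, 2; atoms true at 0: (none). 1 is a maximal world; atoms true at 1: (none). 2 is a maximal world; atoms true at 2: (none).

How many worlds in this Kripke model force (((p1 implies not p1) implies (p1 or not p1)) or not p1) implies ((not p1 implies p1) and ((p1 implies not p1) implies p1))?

0

0: does not force it — 0 does not force (((p1 implies not p1) implies (p1 or not p1)) or not p1) implies ((not p1 implies p1) and ((p1 implies not p1) implies p1)): already at 0 itself, 0 forces ((p1 implies not p1) implies (p1 or not p1)) or not p1 but 0 does not force (not p1 implies p1) and ((p1 implies not p1) implies p1).
1: does not force it — 1 does not force (((p1 implies not p1) implies (p1 or not p1)) or not p1) implies ((not p1 implies p1) and ((p1 implies not p1) implies p1)): already at 1 itself, 1 forces ((p1 implies not p1) implies (p1 or not p1)) or not p1 but 1 does not force (not p1 implies p1) and ((p1 implies not p1) implies p1).
2: does not force it.
Worlds forcing the formula: { }.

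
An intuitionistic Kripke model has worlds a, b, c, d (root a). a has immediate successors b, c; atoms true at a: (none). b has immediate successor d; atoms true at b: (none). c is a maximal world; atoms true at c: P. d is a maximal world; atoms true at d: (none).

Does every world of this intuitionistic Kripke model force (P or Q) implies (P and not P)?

No

Not every world: a does not force (P or Q) implies (P and not P).
a does not force (P or Q) implies (P and not P): at the accessible world c, c forces P or Q but c does not force P and not P.
c does not force P and not P since c fails not P.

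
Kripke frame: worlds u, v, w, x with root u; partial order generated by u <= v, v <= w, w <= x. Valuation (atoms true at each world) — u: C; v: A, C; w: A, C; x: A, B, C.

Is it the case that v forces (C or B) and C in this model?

v forces (C or B) and C since v forces both conjuncts.

Yes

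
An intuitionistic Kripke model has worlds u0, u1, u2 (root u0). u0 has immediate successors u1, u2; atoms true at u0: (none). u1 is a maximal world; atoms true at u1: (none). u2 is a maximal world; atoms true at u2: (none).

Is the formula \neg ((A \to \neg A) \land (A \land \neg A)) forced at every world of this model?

Yes

u0 \Vdash \neg ((A \to \neg A) \land (A \land \neg A)): no world accessible from u0 forces (A \to \neg A) \land (A \land \neg A).
Since the root u0 forces \neg ((A \to \neg A) \land (A \land \neg A)) and forcing is persistent (monotone upward), every world forces it.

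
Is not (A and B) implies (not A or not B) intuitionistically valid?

This is the constructively invalid direction of De Morgan's law for conjunction, which is not intuitionistically valid.
A Kripke countermodel: worlds u, v, w; order generated by u <= v, u <= w; atoms true at each world — u:{}; v:{A}; w:{B}.
u does not force not (A and B) implies (not A or not B): already at u itself, u forces not (A and B) but u does not force not A or not B.
u does not force not A or not B: neither disjunct is forced at u.
u does not force not A since v is accessible from u and v forces A.
So the root u does not force the formula.

No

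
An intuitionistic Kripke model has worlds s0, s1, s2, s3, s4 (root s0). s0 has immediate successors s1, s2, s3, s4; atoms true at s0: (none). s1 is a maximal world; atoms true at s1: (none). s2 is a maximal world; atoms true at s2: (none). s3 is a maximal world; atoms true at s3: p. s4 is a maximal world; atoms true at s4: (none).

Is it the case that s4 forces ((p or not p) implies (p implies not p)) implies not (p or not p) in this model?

No

s4 does not force ((p or not p) implies (p implies not p)) implies not (p or not p): already at s4 itself, s4 forces (p or not p) implies (p implies not p) but s4 does not force not (p or not p).
s4 does not force not (p or not p) since s4 is accessible from s4 and s4 forces p or not p.
s4 forces p or not p via the disjunct not p.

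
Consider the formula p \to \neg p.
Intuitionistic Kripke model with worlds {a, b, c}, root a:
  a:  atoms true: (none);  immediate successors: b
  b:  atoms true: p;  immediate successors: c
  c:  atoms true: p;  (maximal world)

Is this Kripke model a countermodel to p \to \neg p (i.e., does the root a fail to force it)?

Yes

a \nVdash p \to \neg p: at the accessible world b, b \Vdash p but b \nVdash \neg p.
b \nVdash \neg p since b is accessible from b and b \Vdash p.
So the root a does not force p \to \neg p; the model is a countermodel.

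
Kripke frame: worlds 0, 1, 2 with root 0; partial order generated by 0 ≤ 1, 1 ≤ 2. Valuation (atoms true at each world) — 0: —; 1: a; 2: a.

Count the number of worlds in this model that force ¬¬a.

3

0: forces it.
1: forces it.
2: forces it.
Worlds forcing the formula: {0, 1, 2}.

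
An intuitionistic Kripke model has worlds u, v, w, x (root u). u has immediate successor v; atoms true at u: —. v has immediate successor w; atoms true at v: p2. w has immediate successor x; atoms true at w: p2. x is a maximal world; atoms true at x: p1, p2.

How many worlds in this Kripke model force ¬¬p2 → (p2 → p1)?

1

u: does not force it — u ⊮ ¬¬p2 → (p2 → p1): already at u itself, u ⊩ ¬¬p2 but u ⊮ p2 → p1.
v: does not force it — v ⊮ ¬¬p2 → (p2 → p1): already at v itself, v ⊩ ¬¬p2 but v ⊮ p2 → p1.
w: does not force it.
x: forces it.
Worlds forcing the formula: {x}.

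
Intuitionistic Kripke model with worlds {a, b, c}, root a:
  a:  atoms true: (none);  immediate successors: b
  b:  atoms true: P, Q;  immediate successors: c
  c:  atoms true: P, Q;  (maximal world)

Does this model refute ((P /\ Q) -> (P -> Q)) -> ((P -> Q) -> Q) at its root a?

Yes

a ||-/- ((P /\ Q) -> (P -> Q)) -> ((P -> Q) -> Q): already at a itself, a ||- (P /\ Q) -> (P -> Q) but a ||-/- (P -> Q) -> Q.
a ||-/- (P -> Q) -> Q: already at a itself, a ||- P -> Q but a ||-/- Q.
a lacks atom Q, so a ||-/- Q.
So the root a does not force ((P /\ Q) -> (P -> Q)) -> ((P -> Q) -> Q); the model is a countermodel.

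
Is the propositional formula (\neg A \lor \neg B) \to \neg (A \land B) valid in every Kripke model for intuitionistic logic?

This is a constructively valid De Morgan direction (disjunction of negations to negated conjunction), which is intuitionistically derivable.
If \neg A holds at a world then no accessible world forces A, hence none forces A \land B; likewise for \neg B.

Yes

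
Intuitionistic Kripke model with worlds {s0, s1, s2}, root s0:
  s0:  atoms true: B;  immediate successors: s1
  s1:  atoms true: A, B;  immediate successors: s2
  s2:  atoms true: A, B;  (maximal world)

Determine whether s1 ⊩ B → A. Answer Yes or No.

s1 ⊩ B → A: every world accessible from s1 that forces B (namely s1, s2) also forces A.

Yes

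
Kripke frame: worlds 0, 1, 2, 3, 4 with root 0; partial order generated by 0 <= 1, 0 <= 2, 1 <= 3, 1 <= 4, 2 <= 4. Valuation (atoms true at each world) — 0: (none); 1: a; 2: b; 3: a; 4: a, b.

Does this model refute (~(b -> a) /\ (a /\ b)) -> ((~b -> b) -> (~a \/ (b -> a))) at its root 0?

No

0 ||- (~(b -> a) /\ (a /\ b)) -> ((~b -> b) -> (~a \/ (b -> a))) vacuously: no world accessible from 0 forces the antecedent ~(b -> a) /\ (a /\ b).
So the root 0 forces (~(b -> a) /\ (a /\ b)) -> ((~b -> b) -> (~a \/ (b -> a))); the model is not a countermodel.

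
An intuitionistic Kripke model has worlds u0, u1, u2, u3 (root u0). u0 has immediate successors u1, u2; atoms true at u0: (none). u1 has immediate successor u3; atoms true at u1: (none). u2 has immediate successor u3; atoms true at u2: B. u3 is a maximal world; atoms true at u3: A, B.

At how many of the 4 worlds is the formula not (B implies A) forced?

u0: does not force it — u0 does not force not (B implies A) since u1 is accessible from u0 and u1 forces B implies A.
u1: does not force it — u1 does not force not (B implies A) since u1 is accessible from u1 and u1 forces B implies A.
u2: does not force it — u2 does not force not (B implies A) since u3 is accessible from u2 and u3 forces B implies A.
u3: does not force it.
Worlds forcing the formula: { }.

0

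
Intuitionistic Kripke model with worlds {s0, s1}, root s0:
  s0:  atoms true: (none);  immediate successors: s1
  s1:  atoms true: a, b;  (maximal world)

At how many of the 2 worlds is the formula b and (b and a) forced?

1

s0: does not force it — s0 does not force b and (b and a) since s0 fails b.
s1: forces it.
Worlds forcing the formula: {s1}.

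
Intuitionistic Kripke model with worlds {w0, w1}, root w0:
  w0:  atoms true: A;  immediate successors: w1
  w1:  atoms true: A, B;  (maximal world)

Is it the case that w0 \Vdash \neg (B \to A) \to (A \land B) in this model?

w0 \Vdash \neg (B \to A) \to (A \land B) vacuously: no world accessible from w0 forces the antecedent \neg (B \to A).

Yes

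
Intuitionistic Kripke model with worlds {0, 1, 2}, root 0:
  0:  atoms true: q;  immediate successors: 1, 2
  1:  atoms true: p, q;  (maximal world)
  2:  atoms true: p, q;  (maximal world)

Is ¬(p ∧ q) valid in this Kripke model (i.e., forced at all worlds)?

Not every world: 0 ⊮ ¬(p ∧ q).
0 ⊮ ¬(p ∧ q) since 1 is accessible from 0 and 1 ⊩ p ∧ q.
1 ⊩ p ∧ q since 1 forces both conjuncts.

No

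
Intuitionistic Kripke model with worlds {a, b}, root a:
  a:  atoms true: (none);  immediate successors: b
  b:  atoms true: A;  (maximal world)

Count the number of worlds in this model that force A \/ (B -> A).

2

a: forces it.
b: forces it.
Worlds forcing the formula: {a, b}.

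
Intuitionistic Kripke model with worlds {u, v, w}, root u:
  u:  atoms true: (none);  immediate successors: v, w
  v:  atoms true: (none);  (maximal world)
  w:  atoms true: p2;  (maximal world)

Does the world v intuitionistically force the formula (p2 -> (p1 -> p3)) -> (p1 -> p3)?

v ||- (p2 -> (p1 -> p3)) -> (p1 -> p3): every world accessible from v that forces p2 -> (p1 -> p3) (namely v) also forces p1 -> p3.

Yes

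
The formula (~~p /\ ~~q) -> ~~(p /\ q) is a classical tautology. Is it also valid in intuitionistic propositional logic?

This is the distribution of double negation over conjunction, which is intuitionistically derivable.
Assume ~~p, ~~q, and ~(p /\ q). From p we'd get ~q (since p /\ q is refuted), contradicting ~~q; so ~p, contradicting ~~p.

Yes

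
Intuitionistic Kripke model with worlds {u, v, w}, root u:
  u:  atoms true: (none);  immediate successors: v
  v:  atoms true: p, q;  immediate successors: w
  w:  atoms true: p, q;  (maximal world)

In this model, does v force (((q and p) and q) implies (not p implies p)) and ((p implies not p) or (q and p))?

Yes

v forces (((q and p) and q) implies (not p implies p)) and ((p implies not p) or (q and p)) since v forces both conjuncts.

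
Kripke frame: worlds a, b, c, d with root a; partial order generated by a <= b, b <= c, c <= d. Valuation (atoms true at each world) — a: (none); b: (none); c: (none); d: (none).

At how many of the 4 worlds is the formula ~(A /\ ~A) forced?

a: forces it.
b: forces it.
c: forces it.
d: forces it.
Worlds forcing the formula: {a, b, c, d}.

4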